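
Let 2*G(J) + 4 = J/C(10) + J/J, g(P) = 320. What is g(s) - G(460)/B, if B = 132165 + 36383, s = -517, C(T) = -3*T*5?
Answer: 1618060891/5056440 ≈ 320.00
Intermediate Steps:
C(T) = -15*T
G(J) = -3/2 - J/300 (G(J) = -2 + (J/((-15*10)) + J/J)/2 = -2 + (J/(-150) + 1)/2 = -2 + (J*(-1/150) + 1)/2 = -2 + (-J/150 + 1)/2 = -2 + (1 - J/150)/2 = -2 + (1/2 - J/300) = -3/2 - J/300)
B = 168548
g(s) - G(460)/B = 320 - (-3/2 - 1/300*460)/168548 = 320 - (-3/2 - 23/15)/168548 = 320 - (-91)/(30*168548) = 320 - 1*(-91/5056440) = 320 + 91/5056440 = 1618060891/5056440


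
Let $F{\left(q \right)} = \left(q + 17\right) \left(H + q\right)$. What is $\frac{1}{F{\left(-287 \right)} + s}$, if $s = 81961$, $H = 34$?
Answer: $\frac{1}{150271} \approx 6.6546 \cdot 10^{-6}$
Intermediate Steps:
$F{\left(q \right)} = \left(17 + q\right) \left(34 + q\right)$ ($F{\left(q \right)} = \left(q + 17\right) \left(34 + q\right) = \left(17 + q\right) \left(34 + q\right)$)
$\frac{1}{F{\left(-287 \right)} + s} = \frac{1}{\left(578 + \left(-287\right)^{2} + 51 \left(-287\right)\right) + 81961} = \frac{1}{\left(578 + 82369 - 14637\right) + 81961} = \frac{1}{68310 + 81961} = \frac{1}{150271}$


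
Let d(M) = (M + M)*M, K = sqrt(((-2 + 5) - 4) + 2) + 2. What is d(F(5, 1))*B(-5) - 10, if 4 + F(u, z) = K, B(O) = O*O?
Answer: 40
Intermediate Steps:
B(O) = O**2
K = 3 (K = sqrt((3 - 4) + 2) + 2 = sqrt(-1 + 2) + 2 = sqrt(1) + 2 = 1 + 2 = 3)
F(u, z) = -1 (F(u, z) = -4 + 3 = -1)
d(M) = 2*M**2 (d(M) = (2*M)*M = 2*M**2)
d(F(5, 1))*B(-5) - 10 = (2*(-1)**2)*(-5)**2 - 10 = (2*1)*25 - 10 = 2*25 - 10 = 50 - 10 = 40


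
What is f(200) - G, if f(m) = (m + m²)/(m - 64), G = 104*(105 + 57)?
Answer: -281391/17 ≈ -16552.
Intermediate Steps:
G = 16848 (G = 104*162 = 16848)
f(m) = (m + m²)/(-64 + m)
f(200) - G = 200*(1 + 200)/(-64 + 200) - 1*16848 = 200*201/136 - 16848 = 200*(1/136)*201 - 16848 = 5025/17 - 16848 = -281391/17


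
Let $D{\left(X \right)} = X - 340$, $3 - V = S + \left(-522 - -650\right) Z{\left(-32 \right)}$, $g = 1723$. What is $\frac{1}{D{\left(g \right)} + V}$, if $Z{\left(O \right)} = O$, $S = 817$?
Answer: $\frac{1}{4665} \approx 0.00021436$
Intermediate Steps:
$V = 3282$ ($V = 3 - \left(817 + \left(-522 - -650\right) \left(-32\right)\right) = 3 - \left(817 + \left(-522 + 650\right) \left(-32\right)\right) = 3 - \left(817 + 128 \left(-32\right)\right) = 3 - \left(817 - 4096\right) = 3 - -3279 = 3 + 3279 = 3282$)
$D{\left(X \right)} = -340 + X$ ($D{\left(X \right)} = X - 340 = -340 + X$)
$\frac{1}{D{\left(g \right)} + V} = \frac{1}{\left(-340 + 1723\right) + 3282} = \frac{1}{1383 + 3282} = \frac{1}{4665}$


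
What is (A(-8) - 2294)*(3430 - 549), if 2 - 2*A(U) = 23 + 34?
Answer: -13376483/2 ≈ -6.6882e+6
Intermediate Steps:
A(U) = -55/2 (A(U) = 1 - (23 + 34)/2 = 1 - ½*57 = 1 - 57/2 = -55/2)
(A(-8) - 2294)*(3430 - 549) = (-55/2 - 2294)*(3430 - 549) = -4643/2*2881 = -13376483/2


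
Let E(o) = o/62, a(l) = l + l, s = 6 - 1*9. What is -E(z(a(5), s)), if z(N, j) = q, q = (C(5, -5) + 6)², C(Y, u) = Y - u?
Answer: -128/31 ≈ -4.1290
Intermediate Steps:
s = -3 (s = 6 - 9 = -3)
a(l) = 2*l
q = 256 (q = ((5 - 1*(-5)) + 6)² = ((5 + 5) + 6)² = (10 + 6)² = 16² = 256)
z(N, j) = 256
E(o) = o/62 (E(o) = o*(1/62) = o/62)
-E(z(a(5), s)) = -256/62 = -1*128/31 = -128/31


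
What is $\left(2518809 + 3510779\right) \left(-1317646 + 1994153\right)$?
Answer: $4079058489116$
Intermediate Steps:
$\left(2518809 + 3510779\right) \left(-1317646 + 1994153\right) = 6029588 \cdot 676507 = 4079058489116$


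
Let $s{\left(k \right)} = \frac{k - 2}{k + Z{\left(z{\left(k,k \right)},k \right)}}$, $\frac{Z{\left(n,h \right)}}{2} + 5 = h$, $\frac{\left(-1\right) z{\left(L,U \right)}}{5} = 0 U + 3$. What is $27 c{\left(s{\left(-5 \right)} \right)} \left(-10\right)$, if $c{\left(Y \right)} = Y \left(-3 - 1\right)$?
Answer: $\frac{1512}{5} \approx 302.4$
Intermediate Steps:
$z{\left(L,U \right)} = -15$ ($z{\left(L,U \right)} = - 5 \left(0 U + 3\right) = - 5 \left(0 + 3\right) = \left(-5\right) 3 = -15$)
$Z{\left(n,h \right)} = -10 + 2 h$
$s{\left(k \right)} = \frac{-2 + k}{-10 + 3 k}$ ($s{\left(k \right)} = \frac{k - 2}{k + \left(-10 + 2 k\right)} = \frac{-2 + k}{-10 + 3 k}$)
$c{\left(Y \right)} = - 4 Y$ ($c{\left(Y \right)} = Y \left(-4\right) = - 4 Y$)
$27 c{\left(s{\left(-5 \right)} \right)} \left(-10\right) = 27 \left(- 4 \frac{-2 - 5}{-10 + 3 \left(-5\right)}\right) \left(-10\right) = 27 \left(- 4 \frac{1}{-10 - 15} \left(-7\right)\right) \left(-10\right) = 27 \left(- 4 \frac{1}{-25} \left(-7\right)\right) \left(-10\right) = 27 \left(- 4 \left(\left(- \frac{1}{25}\right) \left(-7\right)\right)\right) \left(-10\right) = 27 \left(\left(-4\right) \frac{7}{25}\right) \left(-10\right) = 27 \left(- \frac{28}{25}\right) \left(-10\right) = \left(- \frac{756}{25}\right) \left(-10\right) = \frac{1512}{5}$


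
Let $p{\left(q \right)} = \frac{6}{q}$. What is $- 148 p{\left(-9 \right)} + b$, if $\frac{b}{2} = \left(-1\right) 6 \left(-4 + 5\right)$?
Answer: $\frac{260}{3} \approx 86.667$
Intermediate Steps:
$b = -12$ ($b = 2 \left(-1\right) 6 \left(-4 + 5\right) = 2 \left(\left(-6\right) 1\right) = 2 \left(-6\right) = -12$)
$- 148 p{\left(-9 \right)} + b = - 148 \frac{6}{-9} - 12 = - 148 \cdot 6 \left(- \frac{1}{9}\right) - 12 = \left(-148\right) \left(- \frac{2}{3}\right) - 12 = \frac{296}{3} - 12 = \frac{260}{3}$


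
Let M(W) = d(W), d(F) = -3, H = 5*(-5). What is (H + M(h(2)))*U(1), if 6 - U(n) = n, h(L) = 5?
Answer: -140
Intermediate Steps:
U(n) = 6 - n
H = -25
M(W) = -3
(H + M(h(2)))*U(1) = (-25 - 3)*(6 - 1*1) = -28*(6 - 1) = -28*5 = -140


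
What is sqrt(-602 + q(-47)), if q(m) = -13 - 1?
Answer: 2*I*sqrt(154) ≈ 24.819*I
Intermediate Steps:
q(m) = -14
sqrt(-602 + q(-47)) = sqrt(-602 - 14) = sqrt(-616) = 2*I*sqrt(154)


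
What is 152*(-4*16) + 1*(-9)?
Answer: -9737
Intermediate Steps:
152*(-4*16) + 1*(-9) = 152*(-64) - 9 = -9728 - 9 = -9737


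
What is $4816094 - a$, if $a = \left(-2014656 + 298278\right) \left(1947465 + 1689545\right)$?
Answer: $6242488765874$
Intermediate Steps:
$a = -6242483949780$ ($a = \left(-1716378\right) 3637010 = -6242483949780$)
$4816094 - a = 4816094 - -6242483949780 = 4816094 + 6242483949780 = 6242488765874$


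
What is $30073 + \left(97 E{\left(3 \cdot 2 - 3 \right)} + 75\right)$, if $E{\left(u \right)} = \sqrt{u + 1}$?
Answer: $30342$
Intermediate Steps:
$E{\left(u \right)} = \sqrt{1 + u}$
$30073 + \left(97 E{\left(3 \cdot 2 - 3 \right)} + 75\right) = 30073 + \left(97 \sqrt{1 + \left(3 \cdot 2 - 3\right)} + 75\right) = 30073 + \left(97 \sqrt{1 + \left(6 - 3\right)} + 75\right) = 30073 + \left(97 \sqrt{1 + 3} + 75\right) = 30073 + \left(97 \sqrt{4} + 75\right) = 30073 + \left(97 \cdot 2 + 75\right) = 30073 + \left(194 + 75\right) = 30073 + 269 = 30342$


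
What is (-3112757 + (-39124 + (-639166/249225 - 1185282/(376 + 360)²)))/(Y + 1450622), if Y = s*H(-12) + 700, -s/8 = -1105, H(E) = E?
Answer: -9250386285840991/3948115231411200 ≈ -2.3430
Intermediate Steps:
s = 8840 (s = -8*(-1105) = 8840)
Y = -105380 (Y = 8840*(-12) + 700 = -106080 + 700 = -105380)
(-3112757 + (-39124 + (-639166/249225 - 1185282/(376 + 360)²)))/(Y + 1450622) = (-3112757 + (-39124 + (-639166/249225 - 1185282/(376 + 360)²)))/(-105380 + 1450622) = (-3112757 + (-39124 + (-639166*1/249225 - 1185282/(736²))))/1345242 = (-3112757 + (-39124 + (-639166/249225 - 1185282/541696)))*(1/1345242) = (-3112757 + (-39124 + (-639166/249225 - 1185282*1/541696)))*(1/1345242) = (-3112757 + (-39124 + (-639166/249225 - 25767/11776)))*(1/1345242) = (-3112757 + (-39124 - 13948599391/2934873600))*(1/1345242) = (-3112757 - 114837943325791/2934873600)*(1/1345242) = -9250386285840991/2934873600*1/1345242 = -9250386285840991/3948115231411200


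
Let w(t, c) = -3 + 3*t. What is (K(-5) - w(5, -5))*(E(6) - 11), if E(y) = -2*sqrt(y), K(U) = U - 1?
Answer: 198 + 36*sqrt(6) ≈ 286.18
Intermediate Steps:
K(U) = -1 + U
(K(-5) - w(5, -5))*(E(6) - 11) = ((-1 - 5) - (-3 + 3*5))*(-2*sqrt(6) - 11) = (-6 - (-3 + 15))*(-11 - 2*sqrt(6)) = (-6 - 1*12)*(-11 - 2*sqrt(6)) = (-6 - 12)*(-11 - 2*sqrt(6)) = -18*(-11 - 2*sqrt(6)) = 198 + 36*sqrt(6)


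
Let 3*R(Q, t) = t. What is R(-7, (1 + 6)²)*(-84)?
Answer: -1372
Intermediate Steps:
R(Q, t) = t/3
R(-7, (1 + 6)²)*(-84) = ((1 + 6)²/3)*(-84) = ((⅓)*7²)*(-84) = ((⅓)*49)*(-84) = (49/3)*(-84) = -1372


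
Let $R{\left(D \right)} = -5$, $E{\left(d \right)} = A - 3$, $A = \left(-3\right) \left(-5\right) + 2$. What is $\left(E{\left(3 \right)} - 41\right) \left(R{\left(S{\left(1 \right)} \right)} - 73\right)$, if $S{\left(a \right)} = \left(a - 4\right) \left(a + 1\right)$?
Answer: $2106$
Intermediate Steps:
$A = 17$ ($A = 15 + 2 = 17$)
$E{\left(d \right)} = 14$ ($E{\left(d \right)} = 17 - 3 = 14$)
$S{\left(a \right)} = \left(1 + a\right) \left(-4 + a\right)$ ($S{\left(a \right)} = \left(-4 + a\right) \left(1 + a\right) = \left(1 + a\right) \left(-4 + a\right)$)
$\left(E{\left(3 \right)} - 41\right) \left(R{\left(S{\left(1 \right)} \right)} - 73\right) = \left(14 - 41\right) \left(-5 - 73\right) = \left(-27\right) \left(-78\right) = 2106$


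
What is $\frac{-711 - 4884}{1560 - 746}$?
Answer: $- \frac{5595}{814} \approx -6.8735$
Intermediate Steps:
$\frac{-711 - 4884}{1560 - 746} = - \frac{5595}{814}$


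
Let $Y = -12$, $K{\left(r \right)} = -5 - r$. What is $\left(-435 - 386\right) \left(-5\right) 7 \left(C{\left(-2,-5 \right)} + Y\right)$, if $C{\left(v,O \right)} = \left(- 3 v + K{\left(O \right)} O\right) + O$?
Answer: $-316085$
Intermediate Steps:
$C{\left(v,O \right)} = O - 3 v + O \left(-5 - O\right)$ ($C{\left(v,O \right)} = \left(- 3 v + \left(-5 - O\right) O\right) + O = \left(- 3 v + O \left(-5 - O\right)\right) + O = O - 3 v + O \left(-5 - O\right)$)
$\left(-435 - 386\right) \left(-5\right) 7 \left(C{\left(-2,-5 \right)} + Y\right) = \left(-435 - 386\right) \left(-5\right) 7 \left(\left(-5 - -6 - - 5 \left(5 - 5\right)\right) - 12\right) = - 821 \left(- 35 \left(\left(-5 + 6 - \left(-5\right) 0\right) - 12\right)\right) = - 821 \left(- 35 \left(\left(-5 + 6 + 0\right) - 12\right)\right) = - 821 \left(- 35 \left(1 - 12\right)\right) = - 821 \left(\left(-35\right) \left(-11\right)\right) = \left(-821\right) 385 = -316085$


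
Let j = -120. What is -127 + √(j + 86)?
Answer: -127 + I*√34 ≈ -127.0 + 5.831*I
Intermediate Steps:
-127 + √(j + 86) = -127 + √(-120 + 86) = -127 + √(-34) = -127 + I*√34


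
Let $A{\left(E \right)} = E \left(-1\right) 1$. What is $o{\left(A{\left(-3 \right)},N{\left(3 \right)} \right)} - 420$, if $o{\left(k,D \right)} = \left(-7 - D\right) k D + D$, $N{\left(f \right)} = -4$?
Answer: $-388$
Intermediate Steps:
$A{\left(E \right)} = - E$ ($A{\left(E \right)} = - E 1 = - E$)
$o{\left(k,D \right)} = D + D k \left(-7 - D\right)$ ($o{\left(k,D \right)} = k \left(-7 - D\right) D + D = D k \left(-7 - D\right) + D = D + D k \left(-7 - D\right)$)
$o{\left(A{\left(-3 \right)},N{\left(3 \right)} \right)} - 420 = - 4 \left(1 - 7 \left(\left(-1\right) \left(-3\right)\right) - - 4 \left(\left(-1\right) \left(-3\right)\right)\right) - 420 = - 4 \left(1 - 21 - \left(-4\right) 3\right) - 420 = - 4 \left(1 - 21 + 12\right) - 420 = \left(-4\right) \left(-8\right) - 420 = 32 - 420 = -388$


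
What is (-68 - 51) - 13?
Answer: -132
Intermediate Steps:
(-68 - 51) - 13 = -119 - 13 = -132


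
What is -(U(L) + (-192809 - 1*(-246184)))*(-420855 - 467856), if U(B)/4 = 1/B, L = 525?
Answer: 8301117369323/175 ≈ 4.7435e+10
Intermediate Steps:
U(B) = 4/B
-(U(L) + (-192809 - 1*(-246184)))*(-420855 - 467856) = -(4/525 + (-192809 - 1*(-246184)))*(-420855 - 467856) = -(4*(1/525) + (-192809 + 246184))*(-888711) = -(4/525 + 53375)*(-888711) = -28021879*(-888711)/525 = -1*(-8301117369323/175) = 8301117369323/175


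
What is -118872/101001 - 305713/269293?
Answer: -20962905403/9066287431 ≈ -2.3122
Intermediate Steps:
-118872/101001 - 305713/269293 = -118872*1/101001 - 305713*1/269293 = -39624/33667 - 305713/269293 = -20962905403/9066287431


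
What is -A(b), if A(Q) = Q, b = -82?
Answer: 82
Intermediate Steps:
-A(b) = -1*(-82) = 82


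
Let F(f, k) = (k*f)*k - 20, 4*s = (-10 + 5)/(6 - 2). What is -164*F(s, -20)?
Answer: 23780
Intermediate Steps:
s = -5/16 (s = ((-10 + 5)/(6 - 2))/4 = (-5/4)/4 = (-5*1/4)/4 = (1/4)*(-5/4) = -5/16 ≈ -0.31250)
F(f, k) = -20 + f*k**2 (F(f, k) = (f*k)*k - 20 = f*k**2 - 20 = -20 + f*k**2)
-164*F(s, -20) = -164*(-20 - 5/16*(-20)**2) = -164*(-20 - 5/16*400) = -164*(-20 - 125) = -164*(-145) = 23780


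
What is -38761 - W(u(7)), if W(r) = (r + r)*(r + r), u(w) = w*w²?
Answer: -509357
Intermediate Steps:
u(w) = w³
W(r) = 4*r² (W(r) = (2*r)*(2*r) = 4*r²)
-38761 - W(u(7)) = -38761 - 4*(7³)² = -38761 - 4*343² = -38761 - 4*117649 = -38761 - 1*470596 = -38761 - 470596 = -509357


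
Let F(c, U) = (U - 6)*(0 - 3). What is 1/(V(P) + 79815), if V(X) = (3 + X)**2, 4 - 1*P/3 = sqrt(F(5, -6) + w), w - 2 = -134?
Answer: I/(24*(15*sqrt(6) + 3299*I)) ≈ 1.2629e-5 + 1.4065e-7*I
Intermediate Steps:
w = -132 (w = 2 - 134 = -132)
F(c, U) = 18 - 3*U (F(c, U) = (-6 + U)*(-3) = 18 - 3*U)
P = 12 - 12*I*sqrt(6) (P = 12 - 3*sqrt((18 - 3*(-6)) - 132) = 12 - 3*sqrt((18 + 18) - 132) = 12 - 3*sqrt(36 - 132) = 12 - 12*I*sqrt(6) ≈ 12.0 - 29.394*I)
1/(V(P) + 79815) = 1/((3 + (12 - 12*I*sqrt(6)))**2 + 79815) = 1/((15 - 12*I*sqrt(6))**2 + 79815) = 1/(79815 + (15 - 12*I*sqrt(6))**2)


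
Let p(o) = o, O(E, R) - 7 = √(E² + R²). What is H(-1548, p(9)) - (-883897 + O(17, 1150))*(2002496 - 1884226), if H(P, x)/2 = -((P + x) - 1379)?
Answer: 104537676136 - 118270*√1322789 ≈ 1.0440e+11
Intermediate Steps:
O(E, R) = 7 + √(E² + R²)
H(P, x) = 2758 - 2*P - 2*x (H(P, x) = 2*(-((P + x) - 1379)) = 2*(-(-1379 + P + x)) = 2*(1379 - P - x) = 2758 - 2*P - 2*x)
H(-1548, p(9)) - (-883897 + O(17, 1150))*(2002496 - 1884226) = (2758 - 2*(-1548) - 2*9) - (-883897 + (7 + √(17² + 1150²)))*(2002496 - 1884226) = (2758 + 3096 - 18) - (-883897 + (7 + √(289 + 1322500)))*118270 = 5836 - (-883897 + (7 + √1322789))*118270 = 5836 - (-883890 + √1322789)*118270 = 5836 - (-104537670300 + 118270*√1322789) = 5836 + (104537670300 - 118270*√1322789) = 104537676136 - 118270*√1322789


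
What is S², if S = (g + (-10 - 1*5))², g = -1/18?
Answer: 5393580481/104976 ≈ 51379.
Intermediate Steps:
g = -1/18 (g = -1*1/18 = -1/18 ≈ -0.055556)
S = 73441/324 (S = (-1/18 + (-10 - 1*5))² = (-1/18 + (-10 - 5))² = (-1/18 - 15)² = (-271/18)² = 73441/324 ≈ 226.67)
S² = (73441/324)² = 5393580481/104976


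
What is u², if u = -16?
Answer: 256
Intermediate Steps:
u² = (-16)² = 256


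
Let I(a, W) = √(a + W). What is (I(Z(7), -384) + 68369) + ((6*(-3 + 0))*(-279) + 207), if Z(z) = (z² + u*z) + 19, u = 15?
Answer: 73598 + I*√211 ≈ 73598.0 + 14.526*I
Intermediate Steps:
Z(z) = 19 + z² + 15*z (Z(z) = (z² + 15*z) + 19 = 19 + z² + 15*z)
I(a, W) = √(W + a)
(I(Z(7), -384) + 68369) + ((6*(-3 + 0))*(-279) + 207) = (√(-384 + (19 + 7² + 15*7)) + 68369) + ((6*(-3 + 0))*(-279) + 207) = (√(-384 + (19 + 49 + 105)) + 68369) + ((6*(-3))*(-279) + 207) = (√(-384 + 173) + 68369) + (-18*(-279) + 207) = (√(-211) + 68369) + (5022 + 207) = (I*√211 + 68369) + 5229 = (68369 + I*√211) + 5229 = 73598 + I*√211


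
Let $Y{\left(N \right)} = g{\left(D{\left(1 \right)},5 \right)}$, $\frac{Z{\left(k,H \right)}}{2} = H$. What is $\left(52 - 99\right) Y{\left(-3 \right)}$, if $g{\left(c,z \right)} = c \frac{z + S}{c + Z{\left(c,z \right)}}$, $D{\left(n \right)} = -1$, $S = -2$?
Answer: $\frac{47}{3} \approx 15.667$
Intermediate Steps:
$Z{\left(k,H \right)} = 2 H$
$g{\left(c,z \right)} = \frac{c \left(-2 + z\right)}{c + 2 z}$ ($g{\left(c,z \right)} = c \frac{z - 2}{c + 2 z} = c \frac{-2 + z}{c + 2 z} = \frac{c \left(-2 + z\right)}{c + 2 z}$)
$Y{\left(N \right)} = - \frac{1}{3}$ ($Y{\left(N \right)} = - \frac{-2 + 5}{-1 + 2 \cdot 5} = \left(-1\right) \frac{1}{-1 + 10} \cdot 3 = \left(-1\right) \frac{1}{9} \cdot 3 = - \frac{1}{3}$)
$\left(52 - 99\right) Y{\left(-3 \right)} = \left(52 - 99\right) \left(- \frac{1}{3}\right) = \left(-47\right) \left(- \frac{1}{3}\right) = \frac{47}{3}$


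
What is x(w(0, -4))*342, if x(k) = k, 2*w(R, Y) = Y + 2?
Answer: -342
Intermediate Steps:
w(R, Y) = 1 + Y/2 (w(R, Y) = (Y + 2)/2 = (2 + Y)/2 = 1 + Y/2)
x(w(0, -4))*342 = (1 + (½)*(-4))*342 = (1 - 2)*342 = -1*342 = -342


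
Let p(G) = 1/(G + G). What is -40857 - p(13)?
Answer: -1062283/26 ≈ -40857.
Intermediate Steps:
p(G) = 1/(2*G)
-40857 - p(13) = -40857 - 1/(2*13) = -40857 - 1*1/26 = -40857 - 1/26 = -1062283/26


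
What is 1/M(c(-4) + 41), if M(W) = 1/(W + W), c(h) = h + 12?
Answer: 98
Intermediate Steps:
c(h) = 12 + h
M(W) = 1/(2*W)
1/M(c(-4) + 41) = 1/(1/(2*((12 - 4) + 41))) = 1/(1/(2*(8 + 41))) = 1/((½)/49) = 1/((½)*(1/49)) = 1/(1/98) = 98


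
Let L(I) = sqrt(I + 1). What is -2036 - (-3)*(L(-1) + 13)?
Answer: -1997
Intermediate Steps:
L(I) = sqrt(1 + I)
-2036 - (-3)*(L(-1) + 13) = -2036 - (-3)*(sqrt(1 - 1) + 13) = -2036 - (-3)*(sqrt(0) + 13) = -2036 - (-3)*(0 + 13) = -2036 - (-3)*13 = -2036 - 1*(-39) = -2036 + 39 = -1997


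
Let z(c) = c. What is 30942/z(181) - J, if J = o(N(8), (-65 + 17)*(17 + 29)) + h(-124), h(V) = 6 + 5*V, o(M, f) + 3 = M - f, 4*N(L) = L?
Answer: -257391/181 ≈ -1422.0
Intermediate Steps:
N(L) = L/4
o(M, f) = -3 + M - f (o(M, f) = -3 + (M - f) = -3 + M - f)
J = 1593 (J = (-3 + (¼)*8 - (-65 + 17)*(17 + 29)) + (6 + 5*(-124)) = (-3 + 2 - (-48)*46) + (6 - 620) = (-3 + 2 - 1*(-2208)) - 614 = (-3 + 2 + 2208) - 614 = 2207 - 614 = 1593)
30942/z(181) - J = 30942/181 - 1*1593 = 30942*(1/181) - 1593 = 30942/181 - 1593 = -257391/181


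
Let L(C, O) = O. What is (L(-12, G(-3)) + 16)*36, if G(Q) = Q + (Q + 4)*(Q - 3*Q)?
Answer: 684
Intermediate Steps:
G(Q) = Q - 2*Q*(4 + Q) (G(Q) = Q + (4 + Q)*(-2*Q) = Q - 2*Q*(4 + Q))
(L(-12, G(-3)) + 16)*36 = (-1*(-3)*(7 + 2*(-3)) + 16)*36 = (-1*(-3)*(7 - 6) + 16)*36 = (-1*(-3)*1 + 16)*36 = (3 + 16)*36 = 19*36 = 684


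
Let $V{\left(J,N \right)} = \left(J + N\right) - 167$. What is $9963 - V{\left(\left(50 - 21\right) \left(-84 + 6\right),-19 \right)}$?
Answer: $12411$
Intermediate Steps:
$V{\left(J,N \right)} = -167 + J + N$
$9963 - V{\left(\left(50 - 21\right) \left(-84 + 6\right),-19 \right)} = 9963 - \left(-167 + \left(50 - 21\right) \left(-84 + 6\right) - 19\right) = 9963 - \left(-167 + 29 \left(-78\right) - 19\right) = 9963 - \left(-167 - 2262 - 19\right) = 9963 - -2448 = 9963 + 2448 = 12411$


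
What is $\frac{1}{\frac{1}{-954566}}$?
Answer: $-954566$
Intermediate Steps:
$\frac{1}{\frac{1}{-954566}} = \frac{1}{- \frac{1}{954566}} = -954566$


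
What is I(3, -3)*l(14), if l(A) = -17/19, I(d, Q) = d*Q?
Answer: 153/19 ≈ 8.0526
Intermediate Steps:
I(d, Q) = Q*d
l(A) = -17/19 (l(A) = -17*1/19 = -17/19)
I(3, -3)*l(14) = -3*3*(-17/19) = -9*(-17/19) = 153/19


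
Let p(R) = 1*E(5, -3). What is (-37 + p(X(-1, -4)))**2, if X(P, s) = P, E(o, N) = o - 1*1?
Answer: 1089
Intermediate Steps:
E(o, N) = -1 + o (E(o, N) = o - 1 = -1 + o)
p(R) = 4 (p(R) = 1*(-1 + 5) = 1*4 = 4)
(-37 + p(X(-1, -4)))**2 = (-37 + 4)**2 = (-33)**2 = 1089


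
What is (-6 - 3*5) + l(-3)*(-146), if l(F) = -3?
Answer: 417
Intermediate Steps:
(-6 - 3*5) + l(-3)*(-146) = (-6 - 3*5) - 3*(-146) = (-6 - 15) + 438 = -21 + 438 = 417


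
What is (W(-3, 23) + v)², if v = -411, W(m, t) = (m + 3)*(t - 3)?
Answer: 168921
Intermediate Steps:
W(m, t) = (-3 + t)*(3 + m) (W(m, t) = (3 + m)*(-3 + t) = (-3 + t)*(3 + m))
(W(-3, 23) + v)² = ((-9 - 3*(-3) + 3*23 - 3*23) - 411)² = ((-9 + 9 + 69 - 69) - 411)² = (0 - 411)² = (-411)² = 168921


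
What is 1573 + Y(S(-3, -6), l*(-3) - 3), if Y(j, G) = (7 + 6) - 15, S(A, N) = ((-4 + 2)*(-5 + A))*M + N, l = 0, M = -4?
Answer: 1571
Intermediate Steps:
S(A, N) = -40 + N + 8*A (S(A, N) = ((-4 + 2)*(-5 + A))*(-4) + N = -2*(-5 + A)*(-4) + N = (10 - 2*A)*(-4) + N = (-40 + 8*A) + N = -40 + N + 8*A)
Y(j, G) = -2 (Y(j, G) = 13 - 15 = -2)
1573 + Y(S(-3, -6), l*(-3) - 3) = 1573 - 2 = 1571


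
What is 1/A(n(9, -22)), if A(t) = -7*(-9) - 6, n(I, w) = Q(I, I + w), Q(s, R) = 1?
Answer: 1/57 ≈ 0.017544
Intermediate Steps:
n(I, w) = 1
A(t) = 57 (A(t) = 63 - 6 = 57)
1/A(n(9, -22)) = 1/57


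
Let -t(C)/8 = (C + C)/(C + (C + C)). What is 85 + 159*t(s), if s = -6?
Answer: -763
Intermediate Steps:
t(C) = -16/3 (t(C) = -8*(C + C)/(C + (C + C)) = -8*2*C/(C + 2*C) = -8*2*C/(3*C) = -8*2*C*1/(3*C) = -8*⅔ = -16/3)
85 + 159*t(s) = 85 + 159*(-16/3) = 85 - 848 = -763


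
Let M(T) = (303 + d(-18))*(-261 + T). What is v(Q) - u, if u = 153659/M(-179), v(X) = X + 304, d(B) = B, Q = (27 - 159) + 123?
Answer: 3376969/11400 ≈ 296.23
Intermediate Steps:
Q = -9 (Q = -132 + 123 = -9)
M(T) = -74385 + 285*T (M(T) = (303 - 18)*(-261 + T) = 285*(-261 + T) = -74385 + 285*T)
v(X) = 304 + X
u = -13969/11400 (u = 153659/(-74385 + 285*(-179)) = 153659/(-74385 - 51015) = 153659/(-125400) = 153659*(-1/125400) = -13969/11400 ≈ -1.2254)
v(Q) - u = (304 - 9) - 1*(-13969/11400) = 295 + 13969/11400 = 3376969/11400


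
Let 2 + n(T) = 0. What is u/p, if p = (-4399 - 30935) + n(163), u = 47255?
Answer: -47255/35336 ≈ -1.3373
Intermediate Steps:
n(T) = -2 (n(T) = -2 + 0 = -2)
p = -35336 (p = (-4399 - 30935) - 2 = -35334 - 2 = -35336)
u/p = 47255/(-35336) = 47255*(-1/35336) = -47255/35336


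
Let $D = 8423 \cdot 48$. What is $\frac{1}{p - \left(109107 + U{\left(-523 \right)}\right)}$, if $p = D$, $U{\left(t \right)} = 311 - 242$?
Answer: $\frac{1}{295128} \approx 3.3884 \cdot 10^{-6}$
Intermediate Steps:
$D = 404304$
$U{\left(t \right)} = 69$ ($U{\left(t \right)} = 311 - 242 = 69$)
$p = 404304$
$\frac{1}{p - \left(109107 + U{\left(-523 \right)}\right)} = \frac{1}{404304 - 109176} = \frac{1}{295128}$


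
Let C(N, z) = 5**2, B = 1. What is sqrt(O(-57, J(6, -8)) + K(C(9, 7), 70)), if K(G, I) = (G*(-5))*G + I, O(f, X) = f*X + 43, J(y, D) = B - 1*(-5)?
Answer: I*sqrt(3354) ≈ 57.914*I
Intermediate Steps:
J(y, D) = 6 (J(y, D) = 1 - 1*(-5) = 1 + 5 = 6)
O(f, X) = 43 + X*f (O(f, X) = X*f + 43 = 43 + X*f)
C(N, z) = 25
K(G, I) = I - 5*G**2 (K(G, I) = (-5*G)*G + I = -5*G**2 + I = I - 5*G**2)
sqrt(O(-57, J(6, -8)) + K(C(9, 7), 70)) = sqrt((43 + 6*(-57)) + (70 - 5*25**2)) = sqrt((43 - 342) + (70 - 5*625)) = sqrt(-299 + (70 - 3125)) = sqrt(-299 - 3055) = sqrt(-3354) = I*sqrt(3354)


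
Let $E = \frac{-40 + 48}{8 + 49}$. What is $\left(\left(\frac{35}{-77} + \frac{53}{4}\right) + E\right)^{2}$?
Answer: $\frac{1052548249}{6290064} \approx 167.33$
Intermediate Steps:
$E = \frac{8}{57} \approx 0.14035$
$\left(\left(\frac{35}{-77} + \frac{53}{4}\right) + E\right)^{2} = \left(\left(\frac{35}{-77} + \frac{53}{4}\right) + \frac{8}{57}\right)^{2} = \left(\left(35 \left(- \frac{1}{77}\right) + 53 \cdot \frac{1}{4}\right) + \frac{8}{57}\right)^{2} = \left(\left(- \frac{5}{11} + \frac{53}{4}\right) + \frac{8}{57}\right)^{2} = \left(\frac{563}{44} + \frac{8}{57}\right)^{2} = \left(\frac{32443}{2508}\right)^{2} = \frac{1052548249}{6290064}$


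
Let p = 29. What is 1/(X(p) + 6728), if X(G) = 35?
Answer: 1/6763 ≈ 0.00014786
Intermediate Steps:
1/(X(p) + 6728) = 1/(35 + 6728) = 1/6763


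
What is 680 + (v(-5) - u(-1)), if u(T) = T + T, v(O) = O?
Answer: 677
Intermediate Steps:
u(T) = 2*T
680 + (v(-5) - u(-1)) = 680 + (-5 - 2*(-1)) = 680 + (-5 - 1*(-2)) = 680 + (-5 + 2) = 680 - 3 = 677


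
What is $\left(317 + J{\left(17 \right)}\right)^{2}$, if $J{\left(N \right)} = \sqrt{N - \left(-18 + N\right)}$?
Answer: $100507 + 1902 \sqrt{2} \approx 1.032 \cdot 10^{5}$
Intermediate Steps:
$J{\left(N \right)} = 3 \sqrt{2}$ ($J{\left(N \right)} = \sqrt{18} = 3 \sqrt{2}$)
$\left(317 + J{\left(17 \right)}\right)^{2} = \left(317 + 3 \sqrt{2}\right)^{2}$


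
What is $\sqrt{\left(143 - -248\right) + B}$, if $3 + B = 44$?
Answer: $12 \sqrt{3} \approx 20.785$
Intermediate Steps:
$B = 41$ ($B = -3 + 44 = 41$)
$\sqrt{\left(143 - -248\right) + B} = \sqrt{\left(143 - -248\right) + 41} = \sqrt{\left(143 + 248\right) + 41} = \sqrt{391 + 41} = \sqrt{432} = 12 \sqrt{3}$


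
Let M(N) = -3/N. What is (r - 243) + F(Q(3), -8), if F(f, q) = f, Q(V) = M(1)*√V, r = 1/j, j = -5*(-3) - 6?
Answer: -2186/9 - 3*√3 ≈ -248.08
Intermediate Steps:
j = 9 (j = 15 - 6 = 9)
r = ⅑ (r = 1/9 = ⅑ ≈ 0.11111)
Q(V) = -3*√V (Q(V) = (-3/1)*√V = (-3*1)*√V = -3*√V)
(r - 243) + F(Q(3), -8) = (⅑ - 243) - 3*√3 = -2186/9 - 3*√3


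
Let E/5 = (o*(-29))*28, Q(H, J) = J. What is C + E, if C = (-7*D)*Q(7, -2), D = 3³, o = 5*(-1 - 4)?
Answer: 101878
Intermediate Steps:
o = -25 (o = 5*(-5) = -25)
D = 27
E = 101500 (E = 5*(-25*(-29)*28) = 5*(725*28) = 5*20300 = 101500)
C = 378 (C = -7*27*(-2) = -189*(-2) = 378)
C + E = 378 + 101500 = 101878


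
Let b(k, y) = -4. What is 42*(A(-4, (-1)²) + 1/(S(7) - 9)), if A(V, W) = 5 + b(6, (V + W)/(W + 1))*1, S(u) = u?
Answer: 21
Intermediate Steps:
A(V, W) = 1 (A(V, W) = 5 - 4*1 = 5 - 4 = 1)
42*(A(-4, (-1)²) + 1/(S(7) - 9)) = 42*(1 + 1/(7 - 9)) = 42*(1 + 1/(-2)) = 42*(1 - ½) = 42*(½) = 21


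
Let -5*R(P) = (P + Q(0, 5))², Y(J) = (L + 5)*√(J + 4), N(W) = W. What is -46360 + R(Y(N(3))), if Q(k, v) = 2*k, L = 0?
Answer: -46395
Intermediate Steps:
Y(J) = 5*√(4 + J) (Y(J) = (0 + 5)*√(J + 4) = 5*√(4 + J))
R(P) = -P²/5 (R(P) = -(P + 2*0)²/5 = -(P + 0)²/5 = -P²/5)
-46360 + R(Y(N(3))) = -46360 - (5*√(4 + 3))²/5 = -46360 - (5*√7)²/5 = -46360 - ⅕*175 = -46360 - 35 = -46395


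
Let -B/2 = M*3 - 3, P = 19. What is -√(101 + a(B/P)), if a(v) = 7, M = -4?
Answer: -6*√3 ≈ -10.392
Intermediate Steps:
B = 30 (B = -2*(-4*3 - 3) = -2*(-12 - 3) = -2*(-15) = 30)
-√(101 + a(B/P)) = -√(101 + 7) = -√108 = -6*√3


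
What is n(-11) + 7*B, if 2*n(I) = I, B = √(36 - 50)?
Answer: -11/2 + 7*I*√14 ≈ -5.5 + 26.192*I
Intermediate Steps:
B = I*√14 (B = √(-14) = I*√14 ≈ 3.7417*I)
n(I) = I/2
n(-11) + 7*B = (½)*(-11) + 7*(I*√14) = -11/2 + 7*I*√14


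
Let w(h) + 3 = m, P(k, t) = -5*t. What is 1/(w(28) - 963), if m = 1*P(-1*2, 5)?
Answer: -1/991 ≈ -0.0010091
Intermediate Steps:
m = -25 (m = 1*(-5*5) = 1*(-25) = -25)
w(h) = -28 (w(h) = -3 - 25 = -28)
1/(w(28) - 963) = 1/(-28 - 963) = 1/(-991) = -1/991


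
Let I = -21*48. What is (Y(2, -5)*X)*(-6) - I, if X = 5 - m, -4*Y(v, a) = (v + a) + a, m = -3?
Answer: 912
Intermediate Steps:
Y(v, a) = -a/2 - v/4 (Y(v, a) = -((v + a) + a)/4 = -((a + v) + a)/4 = -(v + 2*a)/4 = -a/2 - v/4)
I = -1008
X = 8 (X = 5 - 1*(-3) = 5 + 3 = 8)
(Y(2, -5)*X)*(-6) - I = ((-½*(-5) - ¼*2)*8)*(-6) - 1*(-1008) = ((5/2 - ½)*8)*(-6) + 1008 = (2*8)*(-6) + 1008 = 16*(-6) + 1008 = -96 + 1008 = 912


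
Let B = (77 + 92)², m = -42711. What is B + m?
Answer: -14150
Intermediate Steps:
B = 28561 (B = 169² = 28561)
B + m = 28561 - 42711 = -14150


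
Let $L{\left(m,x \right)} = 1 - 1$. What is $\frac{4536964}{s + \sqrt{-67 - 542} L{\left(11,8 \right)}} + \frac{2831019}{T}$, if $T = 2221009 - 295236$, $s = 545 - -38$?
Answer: $\frac{8738813257249}{1122725659} \approx 7783.6$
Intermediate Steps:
$L{\left(m,x \right)} = 0$
$s = 583$ ($s = 545 + 38 = 583$)
$T = 1925773$
$\frac{4536964}{s + \sqrt{-67 - 542} L{\left(11,8 \right)}} + \frac{2831019}{T} = \frac{4536964}{583 + \sqrt{-67 - 542} \cdot 0} + \frac{2831019}{1925773} = \frac{4536964}{583 + \sqrt{-609} \cdot 0} + 2831019 \cdot \frac{1}{1925773} = \frac{4536964}{583 + i \sqrt{609} \cdot 0} + \frac{2831019}{1925773} = \frac{4536964}{583 + 0} + \frac{2831019}{1925773} = \frac{4536964}{583} + \frac{2831019}{1925773} = \frac{8738813257249}{1122725659}$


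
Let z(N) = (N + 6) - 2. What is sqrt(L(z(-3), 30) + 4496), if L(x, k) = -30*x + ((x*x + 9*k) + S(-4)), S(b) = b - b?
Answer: sqrt(4737) ≈ 68.826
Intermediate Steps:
S(b) = 0
z(N) = 4 + N (z(N) = (6 + N) - 2 = 4 + N)
L(x, k) = x**2 - 30*x + 9*k (L(x, k) = -30*x + ((x*x + 9*k) + 0) = -30*x + ((x**2 + 9*k) + 0) = -30*x + (x**2 + 9*k) = x**2 - 30*x + 9*k)
sqrt(L(z(-3), 30) + 4496) = sqrt(((4 - 3)**2 - 30*(4 - 3) + 9*30) + 4496) = sqrt((1**2 - 30*1 + 270) + 4496) = sqrt((1 - 30 + 270) + 4496) = sqrt(241 + 4496) = sqrt(4737)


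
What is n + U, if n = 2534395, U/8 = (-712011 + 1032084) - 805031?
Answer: -1345269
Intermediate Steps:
U = -3879664 (U = 8*((-712011 + 1032084) - 805031) = 8*(320073 - 805031) = 8*(-484958) = -3879664)
n + U = 2534395 - 3879664 = -1345269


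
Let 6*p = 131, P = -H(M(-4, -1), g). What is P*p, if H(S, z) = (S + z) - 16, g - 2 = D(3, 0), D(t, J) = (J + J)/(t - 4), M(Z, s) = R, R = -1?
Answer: 655/2 ≈ 327.50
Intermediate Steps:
M(Z, s) = -1
D(t, J) = 2*J/(-4 + t) (D(t, J) = (2*J)/(-4 + t) = 2*J/(-4 + t))
g = 2 (g = 2 + 2*0/(-4 + 3) = 2 + 2*0/(-1) = 2 + 2*0*(-1) = 2 + 0 = 2)
H(S, z) = -16 + S + z
P = 15 (P = -(-16 - 1 + 2) = -1*(-15) = 15)
p = 131/6 (p = (⅙)*131 = 131/6 ≈ 21.833)
P*p = 15*(131/6) = 655/2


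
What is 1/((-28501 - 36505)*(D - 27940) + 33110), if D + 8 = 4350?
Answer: 1/1534044698 ≈ 6.5187e-10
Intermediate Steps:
D = 4342 (D = -8 + 4350 = 4342)
1/((-28501 - 36505)*(D - 27940) + 33110) = 1/((-28501 - 36505)*(4342 - 27940) + 33110) = 1/(-65006*(-23598) + 33110) = 1/(1534011588 + 33110) = 1/1534044698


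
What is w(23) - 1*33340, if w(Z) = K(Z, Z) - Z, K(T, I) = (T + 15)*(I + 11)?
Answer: -32071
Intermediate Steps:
K(T, I) = (11 + I)*(15 + T) (K(T, I) = (15 + T)*(11 + I) = (11 + I)*(15 + T))
w(Z) = 165 + Z² + 25*Z (w(Z) = (165 + 11*Z + 15*Z + Z*Z) - Z = (165 + 11*Z + 15*Z + Z²) - Z = (165 + Z² + 26*Z) - Z = 165 + Z² + 25*Z)
w(23) - 1*33340 = (165 + 23² + 25*23) - 1*33340 = (165 + 529 + 575) - 33340 = 1269 - 33340 = -32071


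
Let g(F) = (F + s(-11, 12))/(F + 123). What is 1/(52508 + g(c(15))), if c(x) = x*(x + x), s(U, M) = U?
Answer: 573/30087523 ≈ 1.9044e-5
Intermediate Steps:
c(x) = 2*x² (c(x) = x*(2*x) = 2*x²)
g(F) = (-11 + F)/(123 + F) (g(F) = (F - 11)/(F + 123) = (-11 + F)/(123 + F))
1/(52508 + g(c(15))) = 1/(52508 + (-11 + 2*15²)/(123 + 2*15²)) = 1/(52508 + (-11 + 2*225)/(123 + 2*225)) = 1/(52508 + (-11 + 450)/(123 + 450)) = 1/(52508 + 439/573) = 1/(30087523/573) = 573/30087523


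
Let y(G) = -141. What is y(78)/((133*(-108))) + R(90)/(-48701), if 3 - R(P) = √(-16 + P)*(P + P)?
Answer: 2274583/233180388 + 180*√74/48701 ≈ 0.041549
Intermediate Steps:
R(P) = 3 - 2*P*√(-16 + P) (R(P) = 3 - √(-16 + P)*(P + P) = 3 - √(-16 + P)*2*P = 3 - 2*P*√(-16 + P))
y(78)/((133*(-108))) + R(90)/(-48701) = -141/(133*(-108)) + (3 - 2*90*√(-16 + 90))/(-48701) = -141/(-14364) + (3 - 2*90*√74)*(-1/48701) = -141*(-1/14364) + (3 - 180*√74)*(-1/48701) = 47/4788 + (-3/48701 + 180*√74/48701) = 2274583/233180388 + 180*√74/48701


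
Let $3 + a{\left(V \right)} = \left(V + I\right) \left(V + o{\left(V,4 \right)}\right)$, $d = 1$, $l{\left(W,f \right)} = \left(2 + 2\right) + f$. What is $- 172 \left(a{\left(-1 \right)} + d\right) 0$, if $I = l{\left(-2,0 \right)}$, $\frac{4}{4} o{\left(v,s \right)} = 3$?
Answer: $0$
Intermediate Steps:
$o{\left(v,s \right)} = 3$
$l{\left(W,f \right)} = 4 + f$
$I = 4$ ($I = 4 + 0 = 4$)
$a{\left(V \right)} = -3 + \left(3 + V\right) \left(4 + V\right)$ ($a{\left(V \right)} = -3 + \left(V + 4\right) \left(V + 3\right) = -3 + \left(4 + V\right) \left(3 + V\right) = -3 + \left(3 + V\right) \left(4 + V\right)$)
$- 172 \left(a{\left(-1 \right)} + d\right) 0 = - 172 \left(\left(9 + \left(-1\right)^{2} + 7 \left(-1\right)\right) + 1\right) 0 = - 172 \left(\left(9 + 1 - 7\right) + 1\right) 0 = - 172 \left(3 + 1\right) 0 = - 172 \cdot 4 \cdot 0 = \left(-172\right) 0 = 0$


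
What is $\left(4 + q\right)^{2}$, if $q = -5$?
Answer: $1$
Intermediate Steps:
$\left(4 + q\right)^{2} = \left(4 - 5\right)^{2} = \left(-1\right)^{2} = 1$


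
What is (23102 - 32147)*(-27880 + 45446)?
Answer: -158884470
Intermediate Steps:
(23102 - 32147)*(-27880 + 45446) = -9045*17566 = -158884470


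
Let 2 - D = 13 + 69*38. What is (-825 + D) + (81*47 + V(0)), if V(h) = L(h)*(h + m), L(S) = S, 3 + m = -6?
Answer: 349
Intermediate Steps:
m = -9 (m = -3 - 6 = -9)
V(h) = h*(-9 + h) (V(h) = h*(h - 9) = h*(-9 + h))
D = -2633 (D = 2 - (13 + 69*38) = 2 - (13 + 2622) = 2 - 1*2635 = 2 - 2635 = -2633)
(-825 + D) + (81*47 + V(0)) = (-825 - 2633) + (81*47 + 0*(-9 + 0)) = -3458 + (3807 + 0*(-9)) = -3458 + (3807 + 0) = -3458 + 3807 = 349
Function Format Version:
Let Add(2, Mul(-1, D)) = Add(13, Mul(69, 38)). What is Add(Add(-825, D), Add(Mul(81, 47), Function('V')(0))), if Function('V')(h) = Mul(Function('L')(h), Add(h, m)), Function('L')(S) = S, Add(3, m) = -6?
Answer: 349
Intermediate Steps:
m = -9 (m = Add(-3, -6) = -9)
Function('V')(h) = Mul(h, Add(-9, h)) (Function('V')(h) = Mul(h, Add(h, -9)) = Mul(h, Add(-9, h)))
D = -2633 (D = Add(2, Mul(-1, Add(13, Mul(69, 38)))) = Add(2, Mul(-1, Add(13, 2622))) = Add(2, Mul(-1, 2635)) = Add(2, -2635) = -2633)
Add(Add(-825, D), Add(Mul(81, 47), Function('V')(0))) = Add(Add(-825, -2633), Add(Mul(81, 47), Mul(0, Add(-9, 0)))) = Add(-3458, Add(3807, Mul(0, -9))) = Add(-3458, Add(3807, 0)) = Add(-3458, 3807) = 349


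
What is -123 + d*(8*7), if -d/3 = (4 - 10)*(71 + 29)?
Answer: 100677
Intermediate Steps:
d = 1800 (d = -3*(4 - 10)*(71 + 29) = -(-18)*100 = -3*(-600) = 1800)
-123 + d*(8*7) = -123 + 1800*(8*7) = -123 + 1800*56 = -123 + 100800 = 100677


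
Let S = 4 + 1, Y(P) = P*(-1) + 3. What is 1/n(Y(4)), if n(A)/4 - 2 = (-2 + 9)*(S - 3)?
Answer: 1/64 ≈ 0.015625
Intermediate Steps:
Y(P) = 3 - P (Y(P) = -P + 3 = 3 - P)
S = 5
n(A) = 64 (n(A) = 8 + 4*((-2 + 9)*(5 - 3)) = 8 + 4*(7*2) = 8 + 4*14 = 8 + 56 = 64)
1/n(Y(4)) = 1/64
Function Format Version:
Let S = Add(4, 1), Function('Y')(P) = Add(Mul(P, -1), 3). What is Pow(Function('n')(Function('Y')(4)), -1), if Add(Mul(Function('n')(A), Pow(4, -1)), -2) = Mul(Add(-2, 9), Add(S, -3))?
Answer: Rational(1, 64) ≈ 0.015625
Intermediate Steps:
Function('Y')(P) = Add(3, Mul(-1, P)) (Function('Y')(P) = Add(Mul(-1, P), 3) = Add(3, Mul(-1, P)))
S = 5
Function('n')(A) = 64 (Function('n')(A) = Add(8, Mul(4, Mul(Add(-2, 9), Add(5, -3)))) = Add(8, Mul(4, Mul(7, 2))) = Add(8, Mul(4, 14)) = Add(8, 56) = 64)
Pow(Function('n')(Function('Y')(4)), -1) = Pow(64, -1) = Rational(1, 64)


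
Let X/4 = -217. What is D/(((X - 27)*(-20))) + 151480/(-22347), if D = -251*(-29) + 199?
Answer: -1272190567/200005650 ≈ -6.3608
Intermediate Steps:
X = -868 (X = 4*(-217) = -868)
D = 7478 (D = 7279 + 199 = 7478)
D/(((X - 27)*(-20))) + 151480/(-22347) = 7478/(((-868 - 27)*(-20))) + 151480/(-22347) = 7478/((-895*(-20))) + 151480*(-1/22347) = 7478/17900 - 151480/22347 = 7478*(1/17900) - 151480/22347 = 3739/8950 - 151480/22347 = -1272190567/200005650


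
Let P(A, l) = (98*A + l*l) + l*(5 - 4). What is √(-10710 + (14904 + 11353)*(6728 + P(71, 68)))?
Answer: 42*√273549 ≈ 21967.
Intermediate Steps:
P(A, l) = l + l² + 98*A (P(A, l) = (98*A + l²) + l*1 = (l² + 98*A) + l = l + l² + 98*A)
√(-10710 + (14904 + 11353)*(6728 + P(71, 68))) = √(-10710 + (14904 + 11353)*(6728 + (68 + 68² + 98*71))) = √(-10710 + 26257*(6728 + (68 + 4624 + 6958))) = √(-10710 + 26257*(6728 + 11650)) = √(-10710 + 26257*18378) = √(-10710 + 482551146) = √482540436 = 42*√273549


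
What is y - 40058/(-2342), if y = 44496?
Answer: 52124845/1171 ≈ 44513.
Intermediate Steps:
y - 40058/(-2342) = 44496 - 40058/(-2342) = 44496 - 40058*(-1/2342) = 44496 + 20029/1171 = 52124845/1171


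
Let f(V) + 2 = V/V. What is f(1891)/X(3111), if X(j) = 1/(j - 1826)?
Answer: -1285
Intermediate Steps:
f(V) = -1 (f(V) = -2 + V/V = -2 + 1 = -1)
X(j) = 1/(-1826 + j)
f(1891)/X(3111) = -1/(1/(-1826 + 3111)) = -1/(1/1285) = -1/1/1285 = -1*1285 = -1285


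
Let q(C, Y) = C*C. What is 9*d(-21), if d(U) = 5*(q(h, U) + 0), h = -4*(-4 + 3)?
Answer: 720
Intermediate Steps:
h = 4 (h = -4*(-1) = 4)
q(C, Y) = C²
d(U) = 80 (d(U) = 5*(4² + 0) = 5*(16 + 0) = 5*16 = 80)
9*d(-21) = 9*80 = 720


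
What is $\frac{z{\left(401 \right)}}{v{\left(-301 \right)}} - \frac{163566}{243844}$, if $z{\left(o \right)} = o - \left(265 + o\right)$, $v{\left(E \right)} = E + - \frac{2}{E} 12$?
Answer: $\frac{43725463}{208364698} \approx 0.20985$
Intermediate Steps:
$v{\left(E \right)} = E - \frac{24}{E}$
$z{\left(o \right)} = -265$
$\frac{z{\left(401 \right)}}{v{\left(-301 \right)}} - \frac{163566}{243844} = - \frac{265}{-301 - \frac{24}{-301}} - \frac{163566}{243844} = - \frac{265}{-301 - - \frac{24}{301}} - \frac{81783}{121922} = - \frac{265}{-301 + \frac{24}{301}} - \frac{81783}{121922} = - \frac{265}{- \frac{90577}{301}} - \frac{81783}{121922} = \left(-265\right) \left(- \frac{301}{90577}\right) - \frac{81783}{121922} = \frac{1505}{1709} - \frac{81783}{121922} = \frac{43725463}{208364698}$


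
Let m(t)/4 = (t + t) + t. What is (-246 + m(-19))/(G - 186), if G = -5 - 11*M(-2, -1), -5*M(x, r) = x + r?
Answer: 1185/494 ≈ 2.3988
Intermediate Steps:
M(x, r) = -r/5 - x/5 (M(x, r) = -(x + r)/5 = -(r + x)/5 = -r/5 - x/5)
m(t) = 12*t (m(t) = 4*((t + t) + t) = 4*(2*t + t) = 4*(3*t) = 12*t)
G = -58/5 (G = -5 - 11*(-1/5*(-1) - 1/5*(-2)) = -5 - 11*(1/5 + 2/5) = -5 - 11*3/5 = -5 - 33/5 = -58/5 ≈ -11.600)
(-246 + m(-19))/(G - 186) = (-246 + 12*(-19))/(-58/5 - 186) = (-246 - 228)/(-988/5) = -474*(-5/988) = 1185/494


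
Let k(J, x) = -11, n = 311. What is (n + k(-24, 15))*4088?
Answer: 1226400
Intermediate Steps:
(n + k(-24, 15))*4088 = (311 - 11)*4088 = 300*4088 = 1226400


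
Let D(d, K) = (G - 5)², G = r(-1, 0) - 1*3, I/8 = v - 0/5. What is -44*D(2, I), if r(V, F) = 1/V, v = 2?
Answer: -3564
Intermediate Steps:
I = 16 (I = 8*(2 - 0/5) = 8*(2 - 1*0) = 8*(2 + 0) = 8*2 = 16)
G = -4 (G = 1/(-1) - 1*3 = -1 - 3 = -4)
D(d, K) = 81 (D(d, K) = (-4 - 5)² = (-9)² = 81)
-44*D(2, I) = -44*81 = -3564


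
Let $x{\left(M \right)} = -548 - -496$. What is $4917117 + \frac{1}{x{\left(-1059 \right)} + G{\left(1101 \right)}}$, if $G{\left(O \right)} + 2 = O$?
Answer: $\frac{5148221500}{1047} \approx 4.9171 \cdot 10^{6}$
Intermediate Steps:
$G{\left(O \right)} = -2 + O$
$x{\left(M \right)} = -52$ ($x{\left(M \right)} = -548 + 496 = -52$)
$4917117 + \frac{1}{x{\left(-1059 \right)} + G{\left(1101 \right)}} = 4917117 + \frac{1}{-52 + \left(-2 + 1101\right)} = 4917117 + \frac{1}{-52 + 1099} = 4917117 + \frac{1}{1047} = \frac{5148221500}{1047}$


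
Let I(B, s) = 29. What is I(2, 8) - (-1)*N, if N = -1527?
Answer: -1498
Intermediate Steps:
I(2, 8) - (-1)*N = 29 - (-1)*(-1527) = 29 - 1*1527 = 29 - 1527 = -1498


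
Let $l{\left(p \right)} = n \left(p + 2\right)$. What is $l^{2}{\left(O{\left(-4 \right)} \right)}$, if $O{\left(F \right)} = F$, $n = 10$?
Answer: $400$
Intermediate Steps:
$l{\left(p \right)} = 20 + 10 p$ ($l{\left(p \right)} = 10 \left(p + 2\right) = 10 \left(2 + p\right) = 20 + 10 p$)
$l^{2}{\left(O{\left(-4 \right)} \right)} = \left(20 + 10 \left(-4\right)\right)^{2} = \left(20 - 40\right)^{2} = \left(-20\right)^{2} = 400$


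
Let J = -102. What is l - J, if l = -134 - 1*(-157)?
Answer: 125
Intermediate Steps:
l = 23 (l = -134 + 157 = 23)
l - J = 23 - 1*(-102) = 23 + 102 = 125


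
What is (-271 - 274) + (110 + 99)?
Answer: -336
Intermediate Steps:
(-271 - 274) + (110 + 99) = -545 + 209 = -336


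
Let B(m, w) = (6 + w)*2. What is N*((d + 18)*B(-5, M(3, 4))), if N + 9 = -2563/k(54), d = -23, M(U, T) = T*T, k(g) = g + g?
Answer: 194425/27 ≈ 7200.9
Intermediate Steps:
k(g) = 2*g
M(U, T) = T²
B(m, w) = 12 + 2*w
N = -3535/108 (N = -9 - 2563/(2*54) = -9 - 2563/108 = -3535/108 ≈ -32.732)
N*((d + 18)*B(-5, M(3, 4))) = -3535*(-23 + 18)*(12 + 2*4²)/108 = -(-17675)*(12 + 2*16)/108 = -(-17675)*(12 + 32)/108 = -(-17675)*44/108 = -3535/108*(-220) = 194425/27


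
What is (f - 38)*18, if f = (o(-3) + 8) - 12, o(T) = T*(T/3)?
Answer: -702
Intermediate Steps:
o(T) = T²/3 (o(T) = T*(T*(⅓)) = T*(T/3) = T²/3)
f = -1 (f = ((⅓)*(-3)² + 8) - 12 = ((⅓)*9 + 8) - 12 = (3 + 8) - 12 = 11 - 12 = -1)
(f - 38)*18 = (-1 - 38)*18 = -39*18 = -702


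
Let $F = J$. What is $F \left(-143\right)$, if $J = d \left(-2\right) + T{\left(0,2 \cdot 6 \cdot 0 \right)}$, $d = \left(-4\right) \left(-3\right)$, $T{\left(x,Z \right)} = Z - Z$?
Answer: $3432$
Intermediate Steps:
$T{\left(x,Z \right)} = 0$
$d = 12$
$J = -24$ ($J = 12 \left(-2\right) + 0 = -24 + 0 = -24$)
$F = -24$
$F \left(-143\right) = \left(-24\right) \left(-143\right) = 3432$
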